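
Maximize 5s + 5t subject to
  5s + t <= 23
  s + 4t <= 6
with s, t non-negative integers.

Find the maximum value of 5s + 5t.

Relaxing integrality, the LP optimum is 24.47 at (s,t) = (4.53, 0.368), which is not an integer point.
(s,t)=(4,0) is feasible, giving 20.
(s,t)=(3,0) is feasible, giving 15.
The best lattice point is (4,0), giving 20.

20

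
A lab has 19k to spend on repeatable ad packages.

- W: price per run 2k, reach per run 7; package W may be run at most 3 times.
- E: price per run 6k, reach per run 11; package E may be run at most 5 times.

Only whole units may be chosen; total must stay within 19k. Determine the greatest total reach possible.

43

Take 3×W and 2×E: price 18 ≤ 19, reach 3·7 + 2·11 = 43.
W has the best ratio (7/2) and is taken to its limit of 3; remaining capacity is filled optimally with the others.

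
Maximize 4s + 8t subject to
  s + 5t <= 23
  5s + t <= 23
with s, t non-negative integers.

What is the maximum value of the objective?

(s,t)=(3,4): 1·3+5·4=23≤23, 5·3+1·4=19≤23, objective 44.
(s,t)=(2,4): 1·2+5·4=22≤23, 5·2+1·4=14≤23, objective 40.
Maximum is 44 at (s,t)=(3,4).

44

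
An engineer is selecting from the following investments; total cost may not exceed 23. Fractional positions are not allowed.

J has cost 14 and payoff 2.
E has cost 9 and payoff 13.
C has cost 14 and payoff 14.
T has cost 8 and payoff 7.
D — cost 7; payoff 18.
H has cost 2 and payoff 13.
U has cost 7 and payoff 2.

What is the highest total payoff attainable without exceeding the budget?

45

Allowing fractional choices, the relaxed optimum would be about 49.0, but investments are indivisible.
C + D + H: cost 14 + 7 + 2 = 23 ≤ 23, payoff 14 + 18 + 13 = 45.
T + D + H: cost 8 + 7 + 2 = 17 ≤ 23, payoff 7 + 18 + 13 = 38.
E + D + H: cost 9 + 7 + 2 = 18 ≤ 23, payoff 13 + 18 + 13 = 44.
Best is C, D, and H with total payoff 45.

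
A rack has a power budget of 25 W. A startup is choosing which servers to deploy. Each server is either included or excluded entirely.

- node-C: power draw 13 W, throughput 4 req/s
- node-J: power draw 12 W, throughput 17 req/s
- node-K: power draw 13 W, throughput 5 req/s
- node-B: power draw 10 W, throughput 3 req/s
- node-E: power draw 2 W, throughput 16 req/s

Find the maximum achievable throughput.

36

Allowing fractional choices, the relaxed optimum would be about 37.2, but servers are indivisible.
node-J + node-B + node-E: power draw 12 + 10 + 2 = 24 ≤ 25, throughput 17 + 3 + 16 = 36.
node-K + node-B + node-E: power draw 13 + 10 + 2 = 25 ≤ 25, throughput 5 + 3 + 16 = 24.
node-J + node-E: power draw 12 + 2 = 14 ≤ 25, throughput 17 + 16 = 33.
Best is node-J, node-B, and node-E with total throughput 36.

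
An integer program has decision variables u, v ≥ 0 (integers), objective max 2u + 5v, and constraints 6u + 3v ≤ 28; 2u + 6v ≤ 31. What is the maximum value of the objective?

Relaxing integrality, the LP optimum is 26.67 at (u,v) = (2.5, 4.33), which is not an integer point.
(u,v)=(0,5): 6·0+3·5=15≤28, 2·0+6·5=30≤31, objective 25.
(u,v)=(2,4): 6·2+3·4=24≤28, 2·2+6·4=28≤31, objective 24.
(u,v)=(1,4): 6·1+3·4=18≤28, 2·1+6·4=26≤31, objective 22.
Maximum is 25 at (u,v)=(0,5).

25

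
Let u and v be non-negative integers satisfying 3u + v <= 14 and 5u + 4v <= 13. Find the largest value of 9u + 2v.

The continuous relaxation peaks at (2.6, 0) with value 23.40; rounding to a feasible lattice point costs some objective.
(u,v)=(2,0): 3·2+1·0=6≤14, 5·2+4·0=10≤13, objective 18.
(u,v)=(1,1): 3·1+1·1=4≤14, 5·1+4·1=9≤13, objective 11.
The best lattice point is (2,0), giving 18.

18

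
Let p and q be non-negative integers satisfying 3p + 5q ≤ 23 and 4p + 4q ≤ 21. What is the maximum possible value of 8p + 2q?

The continuous relaxation peaks at (5.25, 0) with value 42.00; rounding to a feasible lattice point costs some objective.
(p,q)=(5,0): 3·5+5·0=15≤23, 4·5+4·0=20≤21, objective 40.
(p,q)=(4,1): 3·4+5·1=17≤23, 4·4+4·1=20≤21, objective 34.
(p,q)=(4,0): 3·4+5·0=12≤23, 4·4+4·0=16≤21, objective 32.
The best lattice point is (5,0), giving 40.

40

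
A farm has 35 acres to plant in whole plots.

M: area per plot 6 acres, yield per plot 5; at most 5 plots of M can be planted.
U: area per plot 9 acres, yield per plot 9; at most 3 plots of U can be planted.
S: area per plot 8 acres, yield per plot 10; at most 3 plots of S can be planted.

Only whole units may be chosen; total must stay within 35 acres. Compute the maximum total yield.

2×U and 2×S: area 34 ≤ 35, yield 2·9 + 2·10 = 38.
1×U and 3×S: area 33 ≤ 35, yield 1·9 + 3·10 = 39.
Best is 39.

39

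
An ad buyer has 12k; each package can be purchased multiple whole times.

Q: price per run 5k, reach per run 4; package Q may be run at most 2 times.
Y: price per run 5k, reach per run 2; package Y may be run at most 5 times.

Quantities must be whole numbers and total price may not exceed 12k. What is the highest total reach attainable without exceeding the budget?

8

Q has the best ratio (4/5); taking only Q gives at most 2×4 = 8 (stopped by the price limit).
Optimal: 2×Q: price 10 ≤ 12, reach 2·4 = 8.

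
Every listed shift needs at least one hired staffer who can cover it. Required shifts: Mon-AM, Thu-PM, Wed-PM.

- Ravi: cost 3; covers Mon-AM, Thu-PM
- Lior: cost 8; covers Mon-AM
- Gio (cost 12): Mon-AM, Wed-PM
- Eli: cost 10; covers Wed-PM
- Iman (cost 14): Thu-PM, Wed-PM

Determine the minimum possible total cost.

This is an integer covering problem.
Choose Ravi and Eli: together they cover Mon-AM, Thu-PM, Wed-PM — every shift.
Total cost: 3 + 10 = 13.

13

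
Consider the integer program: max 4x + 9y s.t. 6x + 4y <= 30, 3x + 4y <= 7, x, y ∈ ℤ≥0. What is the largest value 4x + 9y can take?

Relaxing integrality, the LP optimum is 15.75 at (x,y) = (0, 1.75), which is not an integer point.
(x,y)=(1,1): 6·1+4·1=10≤30, 3·1+4·1=7≤7, objective 13.
(x,y)=(0,1): 6·0+4·1=4≤30, 3·0+4·1=4≤7, objective 9.
(x,y)=(2,0): 6·2+4·0=12≤30, 3·2+4·0=6≤7, objective 8.
(x,y)=(1,0): 6·1+4·0=6≤30, 3·1+4·0=3≤7, objective 4.
Maximum is 13 at (x,y)=(1,1).

13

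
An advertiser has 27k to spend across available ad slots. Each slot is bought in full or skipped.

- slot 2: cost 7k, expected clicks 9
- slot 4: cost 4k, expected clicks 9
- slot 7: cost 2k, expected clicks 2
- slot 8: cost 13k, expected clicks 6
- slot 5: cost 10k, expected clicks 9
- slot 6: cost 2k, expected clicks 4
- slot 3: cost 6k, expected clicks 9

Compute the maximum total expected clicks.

Take slot 2, slot 4, slot 5, and slot 3: cost 7 + 4 + 10 + 6 = 27 ≤ 27, expected clicks 9 + 9 + 9 + 9 = 36.
No other feasible combination does better.

36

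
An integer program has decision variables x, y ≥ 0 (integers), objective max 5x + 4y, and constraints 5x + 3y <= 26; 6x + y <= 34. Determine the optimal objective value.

Relaxing integrality, the LP optimum is 34.67 at (x,y) = (0, 8.67), which is not an integer point.
(x,y)=(1,7): 5·1+3·7=26≤26, 6·1+1·7=13≤34, objective 33.
(x,y)=(0,8): 5·0+3·8=24≤26, 6·0+1·8=8≤34, objective 32.
(x,y)=(1,6): 5·1+3·6=23≤26, 6·1+1·6=12≤34, objective 29.
No feasible integer point exceeds 33.

33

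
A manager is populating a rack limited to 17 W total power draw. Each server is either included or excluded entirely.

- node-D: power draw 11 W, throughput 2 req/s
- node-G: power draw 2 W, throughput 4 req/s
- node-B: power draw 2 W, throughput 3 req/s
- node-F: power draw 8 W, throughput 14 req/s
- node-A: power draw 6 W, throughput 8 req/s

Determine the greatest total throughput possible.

26

Allowing fractional choices, the relaxed optimum would be about 27.7, but servers are indivisible.
node-B + node-F + node-A: power draw 2 + 8 + 6 = 16 ≤ 17, throughput 3 + 14 + 8 = 25.
node-F + node-A: power draw 8 + 6 = 14 ≤ 17, throughput 14 + 8 = 22.
node-G + node-F + node-A: power draw 2 + 8 + 6 = 16 ≤ 17, throughput 4 + 14 + 8 = 26.
Best is node-G, node-F, and node-A with total throughput 26.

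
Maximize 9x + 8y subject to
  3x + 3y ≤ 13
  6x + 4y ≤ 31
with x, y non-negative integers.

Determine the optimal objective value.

36

Relaxing integrality, the LP optimum is 39.00 at (x,y) = (4.33, 0), which is not an integer point.
(x,y)=(4,0): 3·4+3·0=12≤13, 6·4+4·0=24≤31, objective 36.
(x,y)=(3,1): 3·3+3·1=12≤13, 6·3+4·1=22≤31, objective 35.
(x,y)=(3,0): 3·3+3·0=9≤13, 6·3+4·0=18≤31, objective 27.
The best lattice point is (4,0), giving 36.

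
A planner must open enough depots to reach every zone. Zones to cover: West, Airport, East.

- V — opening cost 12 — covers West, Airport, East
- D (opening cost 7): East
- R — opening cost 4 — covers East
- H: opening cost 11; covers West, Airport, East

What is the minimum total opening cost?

H alone covers West, Airport, East — every zone.
Total opening cost: 11.
No cover costs less than 11.

11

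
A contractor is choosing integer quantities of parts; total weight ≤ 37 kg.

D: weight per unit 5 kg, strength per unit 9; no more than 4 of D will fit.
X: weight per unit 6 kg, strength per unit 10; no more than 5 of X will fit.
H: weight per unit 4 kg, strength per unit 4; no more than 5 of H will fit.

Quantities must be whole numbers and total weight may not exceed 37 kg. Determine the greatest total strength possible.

D has the best ratio (9/5); taking only D gives at most 4×9 = 36 (stopped by the supply cap of 4).
Mixing does better — 3×D, 3×X, and 1×H: weight 37 ≤ 37, strength 3·9 + 3·10 + 1·4 = 61.

61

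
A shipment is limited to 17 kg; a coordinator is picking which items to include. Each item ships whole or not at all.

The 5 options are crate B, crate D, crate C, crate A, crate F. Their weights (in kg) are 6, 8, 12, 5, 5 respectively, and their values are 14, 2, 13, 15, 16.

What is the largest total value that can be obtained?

crate B + crate A + crate F: weight 6 + 5 + 5 = 16 ≤ 17, value 14 + 15 + 16 = 45.
crate A + crate F: weight 5 + 5 = 10 ≤ 17, value 15 + 16 = 31.
Best is crate B, crate A, and crate F with total value 45.

45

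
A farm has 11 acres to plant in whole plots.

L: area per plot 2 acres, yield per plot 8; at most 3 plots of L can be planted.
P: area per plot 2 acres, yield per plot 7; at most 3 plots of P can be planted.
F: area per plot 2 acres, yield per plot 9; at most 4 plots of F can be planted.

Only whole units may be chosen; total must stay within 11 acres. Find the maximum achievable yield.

F has the best ratio (9/2); taking only F gives at most 4×9 = 36 (stopped by the supply cap of 4).
Mixing does better — 1×L and 4×F: area 10 ≤ 11, yield 1·8 + 4·9 = 44.

44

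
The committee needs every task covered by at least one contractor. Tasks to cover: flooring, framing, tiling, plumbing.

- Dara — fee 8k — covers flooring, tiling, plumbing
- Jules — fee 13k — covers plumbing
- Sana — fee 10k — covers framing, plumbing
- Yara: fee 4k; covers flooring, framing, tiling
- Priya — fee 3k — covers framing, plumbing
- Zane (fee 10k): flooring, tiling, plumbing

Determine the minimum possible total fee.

7

Choose Yara and Priya: together they cover flooring, framing, tiling, plumbing — every task.
Total fee: 4 + 3 = 7.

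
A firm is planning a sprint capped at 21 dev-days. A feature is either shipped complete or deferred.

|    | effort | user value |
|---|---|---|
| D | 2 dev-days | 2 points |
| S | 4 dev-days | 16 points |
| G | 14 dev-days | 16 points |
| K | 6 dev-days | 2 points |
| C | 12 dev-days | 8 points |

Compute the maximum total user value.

34

Treat it as a binary knapsack problem.
Allowing fractional choices, the relaxed optimum would be about 34.7, but features are indivisible.
D + S + G: effort 2 + 4 + 14 = 20 ≤ 21, user value 2 + 16 + 16 = 34.
S + G: effort 4 + 14 = 18 ≤ 21, user value 16 + 16 = 32.
D + S + C: effort 2 + 4 + 12 = 18 ≤ 21, user value 2 + 16 + 8 = 26.
Best is D, S, and G with total user value 34.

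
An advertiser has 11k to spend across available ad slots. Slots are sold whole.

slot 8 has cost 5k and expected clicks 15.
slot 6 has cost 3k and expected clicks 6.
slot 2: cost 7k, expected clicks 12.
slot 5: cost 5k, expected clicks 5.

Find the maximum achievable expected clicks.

21

This is a 0-1 knapsack instance.
slot 8 + slot 5: cost 5 + 5 = 10 ≤ 11, expected clicks 15 + 5 = 20.
slot 8 + slot 6: cost 5 + 3 = 8 ≤ 11, expected clicks 15 + 6 = 21.
slot 6 + slot 2: cost 3 + 7 = 10 ≤ 11, expected clicks 6 + 12 = 18.
Best is slot 8 and slot 6 with total expected clicks 21.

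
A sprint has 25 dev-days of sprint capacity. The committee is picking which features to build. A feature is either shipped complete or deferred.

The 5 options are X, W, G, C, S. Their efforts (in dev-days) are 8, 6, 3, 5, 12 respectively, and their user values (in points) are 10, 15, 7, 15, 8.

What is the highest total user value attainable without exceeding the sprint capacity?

47

Take X, W, G, and C: effort 8 + 6 + 3 + 5 = 22 ≤ 25, user value 10 + 15 + 7 + 15 = 47.
No other feasible combination does better.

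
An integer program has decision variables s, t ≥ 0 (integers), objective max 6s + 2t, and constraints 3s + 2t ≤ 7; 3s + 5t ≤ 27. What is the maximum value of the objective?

12

(s,t)=(2,0) is feasible, giving 12.
(s,t)=(1,1) is feasible, giving 8.
(s,t)=(1,0) is feasible, giving 6.
Maximum is 12 at (s,t)=(2,0).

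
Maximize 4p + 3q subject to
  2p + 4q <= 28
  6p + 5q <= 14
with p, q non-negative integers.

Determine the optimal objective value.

8

The continuous relaxation peaks at (2.33, 0) with value 9.33; rounding to a feasible lattice point costs some objective.
(p,q)=(2,0) is feasible, giving 8.
(p,q)=(1,1) is feasible, giving 7.
(p,q)=(1,0) is feasible, giving 4.
Maximum is 8 at (p,q)=(2,0).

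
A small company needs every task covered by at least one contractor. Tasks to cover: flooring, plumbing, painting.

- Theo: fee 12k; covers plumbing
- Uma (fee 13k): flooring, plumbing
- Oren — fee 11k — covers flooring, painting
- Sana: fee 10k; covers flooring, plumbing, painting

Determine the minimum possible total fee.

10

This is a weighted set-cover instance.
Sana alone covers flooring, plumbing, painting — every task.
Total fee: 10.
No cover costs less than 10.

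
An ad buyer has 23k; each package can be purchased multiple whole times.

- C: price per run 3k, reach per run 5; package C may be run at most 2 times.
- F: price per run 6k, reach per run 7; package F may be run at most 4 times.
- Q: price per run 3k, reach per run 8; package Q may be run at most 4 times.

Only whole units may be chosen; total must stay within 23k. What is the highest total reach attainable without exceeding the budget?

44

Q has the best ratio (8/3); taking only Q gives at most 4×8 = 32 (stopped by the supply cap of 4).
Mixing does better — 1×C, 1×F, and 4×Q: price 21 ≤ 23, reach 1·5 + 1·7 + 4·8 = 44.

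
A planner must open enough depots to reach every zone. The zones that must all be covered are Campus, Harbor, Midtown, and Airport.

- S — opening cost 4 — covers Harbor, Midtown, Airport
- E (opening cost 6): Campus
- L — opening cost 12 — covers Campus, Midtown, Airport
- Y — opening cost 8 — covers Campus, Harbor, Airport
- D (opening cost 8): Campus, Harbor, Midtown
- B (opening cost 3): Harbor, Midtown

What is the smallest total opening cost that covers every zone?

This is an integer covering problem.
Choose S and E: together they cover Campus, Harbor, Midtown, Airport — every zone.
Total opening cost: 4 + 6 = 10.
No cover costs less than 10.

10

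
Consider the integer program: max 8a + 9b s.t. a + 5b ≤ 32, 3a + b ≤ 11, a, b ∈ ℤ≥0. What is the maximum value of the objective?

(a,b)=(1,6): 1·1+5·6=31≤32, 3·1+1·6=9≤11, objective 62.
(a,b)=(2,5): 1·2+5·5=27≤32, 3·2+1·5=11≤11, objective 61.
(a,b)=(0,6): 1·0+5·6=30≤32, 3·0+1·6=6≤11, objective 54.
No feasible integer point exceeds 62.

62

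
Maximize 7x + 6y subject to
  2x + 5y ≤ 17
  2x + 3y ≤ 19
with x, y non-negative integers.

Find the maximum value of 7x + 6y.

56

The continuous relaxation peaks at (8.5, 0) with value 59.50; rounding to a feasible lattice point costs some objective.
(x,y)=(8,0) is feasible, giving 56.
(x,y)=(7,0) is feasible, giving 49.
Maximum is 56 at (x,y)=(8,0).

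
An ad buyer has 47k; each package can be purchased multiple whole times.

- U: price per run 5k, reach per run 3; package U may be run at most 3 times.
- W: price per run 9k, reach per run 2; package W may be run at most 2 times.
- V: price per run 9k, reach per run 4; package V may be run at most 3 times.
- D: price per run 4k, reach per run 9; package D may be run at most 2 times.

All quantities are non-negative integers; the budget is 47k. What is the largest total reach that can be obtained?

36

2×U, 3×V, and 2×D: price 45 ≤ 47, reach 2·3 + 3·4 + 2·9 = 36.
3×U, 2×V, and 2×D: price 41 ≤ 47, reach 3·3 + 2·4 + 2·9 = 35.
Best is 36.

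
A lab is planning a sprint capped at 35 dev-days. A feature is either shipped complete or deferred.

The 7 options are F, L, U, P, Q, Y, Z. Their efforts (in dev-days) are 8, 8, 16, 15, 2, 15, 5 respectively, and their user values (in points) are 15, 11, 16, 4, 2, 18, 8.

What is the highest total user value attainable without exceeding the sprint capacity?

46

Treat it as a binary knapsack problem.
Allowing fractional choices, the relaxed optimum would be about 50.8, but features are indivisible.
F + L + U + Q: effort 8 + 8 + 16 + 2 = 34 ≤ 35, user value 15 + 11 + 16 + 2 = 44.
F + L + Y: effort 8 + 8 + 15 = 31 ≤ 35, user value 15 + 11 + 18 = 44.
F + L + Q + Y: effort 8 + 8 + 2 + 15 = 33 ≤ 35, user value 15 + 11 + 2 + 18 = 46.
Best is F, L, Q, and Y with total user value 46.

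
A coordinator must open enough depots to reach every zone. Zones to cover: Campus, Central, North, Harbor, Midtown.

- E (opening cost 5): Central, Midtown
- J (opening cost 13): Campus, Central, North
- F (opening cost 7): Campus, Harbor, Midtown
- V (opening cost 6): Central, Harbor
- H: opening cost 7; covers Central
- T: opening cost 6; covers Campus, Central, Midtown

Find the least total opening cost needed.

20

The greedy cost-per-new-zone heuristic would pick T, V, and J for 25, but a cheaper cover exists.
Choose J and F: together they cover Campus, Central, North, Harbor, Midtown — every zone.
Total opening cost: 13 + 7 = 20.
No cover costs less than 20.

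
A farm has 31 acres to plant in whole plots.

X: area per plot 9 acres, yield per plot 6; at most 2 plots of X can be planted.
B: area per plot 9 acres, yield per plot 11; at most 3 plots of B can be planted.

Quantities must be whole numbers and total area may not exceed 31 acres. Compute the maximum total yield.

Take 3×B: area 27 ≤ 31, yield 3·11 = 33.
B has the best ratio (11/9) and is taken to its limit of 3; remaining capacity is filled optimally with the others.

33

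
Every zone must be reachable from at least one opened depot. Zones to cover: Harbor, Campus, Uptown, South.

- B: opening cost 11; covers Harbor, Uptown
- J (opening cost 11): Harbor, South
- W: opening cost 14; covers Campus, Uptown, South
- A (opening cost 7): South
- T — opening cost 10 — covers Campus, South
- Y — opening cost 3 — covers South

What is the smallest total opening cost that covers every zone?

Choose B and T: together they cover Harbor, Campus, Uptown, South — every zone.
Total opening cost: 11 + 10 = 21.

21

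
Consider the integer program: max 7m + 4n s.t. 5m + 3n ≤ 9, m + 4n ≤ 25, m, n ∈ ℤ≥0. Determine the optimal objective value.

12

Relaxing integrality, the LP optimum is 12.60 at (m,n) = (1.8, 0), which is not an integer point.
(m,n)=(0,3): 5·0+3·3=9≤9, 1·0+4·3=12≤25, objective 12.
(m,n)=(1,1): 5·1+3·1=8≤9, 1·1+4·1=5≤25, objective 11.
(m,n)=(0,2): 5·0+3·2=6≤9, 1·0+4·2=8≤25, objective 8.
The best lattice point is (0,3), giving 12.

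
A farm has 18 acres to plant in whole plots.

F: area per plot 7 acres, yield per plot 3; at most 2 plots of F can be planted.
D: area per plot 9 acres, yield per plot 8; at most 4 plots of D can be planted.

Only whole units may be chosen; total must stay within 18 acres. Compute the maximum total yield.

16

This is a bounded integer knapsack.
Take 2×D: area 18 ≤ 18, yield 2·8 = 16.
No other integer combination yields more.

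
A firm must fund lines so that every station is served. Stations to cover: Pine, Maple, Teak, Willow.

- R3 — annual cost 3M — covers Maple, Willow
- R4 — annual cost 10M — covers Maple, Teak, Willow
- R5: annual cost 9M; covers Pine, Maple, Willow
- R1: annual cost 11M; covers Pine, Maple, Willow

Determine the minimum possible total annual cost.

The greedy cost-per-new-station heuristic would pick R3, R5, and R4 for 22, but a cheaper cover exists.
Choose R4 and R5: together they cover Pine, Maple, Teak, Willow — every station.
Total annual cost: 10 + 9 = 19.
No cover costs less than 19.

19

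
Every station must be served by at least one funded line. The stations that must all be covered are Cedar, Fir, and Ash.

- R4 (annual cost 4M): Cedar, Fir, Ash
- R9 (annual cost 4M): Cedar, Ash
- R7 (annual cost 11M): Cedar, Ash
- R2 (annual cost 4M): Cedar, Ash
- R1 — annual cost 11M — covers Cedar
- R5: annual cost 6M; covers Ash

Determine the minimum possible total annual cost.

4

This is a weighted set-cover instance.
R4 alone covers Cedar, Fir, Ash — every station.
Total annual cost: 4.
No cover costs less than 4.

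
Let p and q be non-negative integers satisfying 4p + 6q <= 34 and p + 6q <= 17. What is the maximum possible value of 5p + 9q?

The continuous relaxation peaks at (5.67, 1.89) with value 45.33; rounding to a feasible lattice point costs some objective.
(p,q)=(7,1): 4·7+6·1=34≤34, 1·7+6·1=13≤17, objective 44.
(p,q)=(5,2): 4·5+6·2=32≤34, 1·5+6·2=17≤17, objective 43.
(p,q)=(8,0): 4·8+6·0=32≤34, 1·8+6·0=8≤17, objective 40.
The best lattice point is (7,1), giving 44.

44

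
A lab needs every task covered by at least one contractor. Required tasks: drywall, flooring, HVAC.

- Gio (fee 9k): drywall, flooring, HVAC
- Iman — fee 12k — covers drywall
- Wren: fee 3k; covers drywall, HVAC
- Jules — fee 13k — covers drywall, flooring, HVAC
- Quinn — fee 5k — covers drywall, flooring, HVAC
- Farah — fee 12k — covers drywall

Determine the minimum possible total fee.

The greedy cost-per-new-task heuristic would pick Wren and Quinn for 8, but a cheaper cover exists.
Quinn alone covers drywall, flooring, HVAC — every task.
Total fee: 5.
No cover costs less than 5.

5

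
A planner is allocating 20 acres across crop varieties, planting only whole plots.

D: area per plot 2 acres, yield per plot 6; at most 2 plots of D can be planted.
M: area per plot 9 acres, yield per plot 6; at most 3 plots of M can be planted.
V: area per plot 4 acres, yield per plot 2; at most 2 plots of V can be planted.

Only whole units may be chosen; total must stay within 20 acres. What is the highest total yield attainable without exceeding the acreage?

20

Take 2×D, 1×M, and 1×V: area 17 ≤ 20, yield 2·6 + 1·6 + 1·2 = 20.
D has the best ratio (6/2) and is taken to its limit of 2; remaining capacity is filled optimally with the others.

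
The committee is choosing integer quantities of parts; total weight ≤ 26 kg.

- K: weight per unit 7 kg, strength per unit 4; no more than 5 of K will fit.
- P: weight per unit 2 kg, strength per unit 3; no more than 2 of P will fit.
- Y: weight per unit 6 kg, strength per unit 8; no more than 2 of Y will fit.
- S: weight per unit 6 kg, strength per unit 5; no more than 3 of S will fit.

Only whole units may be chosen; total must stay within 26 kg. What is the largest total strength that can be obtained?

This is a bounded integer knapsack.
2×P, 2×Y, and 1×S: weight 22 ≤ 26, strength 2·3 + 2·8 + 1·5 = 27.
1×P, 2×Y, and 2×S: weight 26 ≤ 26, strength 1·3 + 2·8 + 2·5 = 29.
Best is 29.

29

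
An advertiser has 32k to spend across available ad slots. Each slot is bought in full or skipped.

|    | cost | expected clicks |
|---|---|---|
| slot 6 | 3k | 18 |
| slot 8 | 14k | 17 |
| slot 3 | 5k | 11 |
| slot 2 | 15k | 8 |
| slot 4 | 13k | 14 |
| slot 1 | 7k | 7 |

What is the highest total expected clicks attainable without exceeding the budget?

Treat it as a binary knapsack problem.
slot 6 + slot 3 + slot 4 + slot 1: cost 3 + 5 + 13 + 7 = 28 ≤ 32, expected clicks 18 + 11 + 14 + 7 = 50.
slot 6 + slot 8 + slot 4: cost 3 + 14 + 13 = 30 ≤ 32, expected clicks 18 + 17 + 14 = 49.
slot 6 + slot 8 + slot 3 + slot 1: cost 3 + 14 + 5 + 7 = 29 ≤ 32, expected clicks 18 + 17 + 11 + 7 = 53.
Best is slot 6, slot 8, slot 3, and slot 1 with total expected clicks 53.

53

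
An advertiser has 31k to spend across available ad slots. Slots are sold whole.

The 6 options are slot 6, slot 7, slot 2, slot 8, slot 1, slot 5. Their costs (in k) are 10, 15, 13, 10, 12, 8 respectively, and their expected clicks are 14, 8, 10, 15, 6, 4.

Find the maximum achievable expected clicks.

33

Allowing fractional choices, the relaxed optimum would be about 37.5, but ad slots are indivisible.
slot 2 + slot 8 + slot 5: cost 13 + 10 + 8 = 31 ≤ 31, expected clicks 10 + 15 + 4 = 29.
slot 6 + slot 8 + slot 5: cost 10 + 10 + 8 = 28 ≤ 31, expected clicks 14 + 15 + 4 = 33.
slot 6 + slot 8: cost 10 + 10 = 20 ≤ 31, expected clicks 14 + 15 = 29.
Best is slot 6, slot 8, and slot 5 with total expected clicks 33.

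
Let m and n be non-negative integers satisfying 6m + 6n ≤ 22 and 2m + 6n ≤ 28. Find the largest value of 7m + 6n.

21

(m,n)=(3,0): 6·3+6·0=18≤22, 2·3+6·0=6≤28, objective 21.
(m,n)=(2,1): 6·2+6·1=18≤22, 2·2+6·1=10≤28, objective 20.
(m,n)=(2,0): 6·2+6·0=12≤22, 2·2+6·0=4≤28, objective 14.
Maximum is 21 at (m,n)=(3,0).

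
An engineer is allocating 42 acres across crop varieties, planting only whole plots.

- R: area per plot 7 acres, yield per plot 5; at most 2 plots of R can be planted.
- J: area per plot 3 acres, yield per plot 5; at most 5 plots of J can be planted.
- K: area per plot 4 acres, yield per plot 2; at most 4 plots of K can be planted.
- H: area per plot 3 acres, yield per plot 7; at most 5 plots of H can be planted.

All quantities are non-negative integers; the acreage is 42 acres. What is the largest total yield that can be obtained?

67

Take 1×R, 5×J, 1×K, and 5×H: area 41 ≤ 42, yield 1·5 + 5·5 + 1·2 + 5·7 = 67.
H has the best ratio (7/3) and is taken to its limit of 5; remaining capacity is filled optimally with the others.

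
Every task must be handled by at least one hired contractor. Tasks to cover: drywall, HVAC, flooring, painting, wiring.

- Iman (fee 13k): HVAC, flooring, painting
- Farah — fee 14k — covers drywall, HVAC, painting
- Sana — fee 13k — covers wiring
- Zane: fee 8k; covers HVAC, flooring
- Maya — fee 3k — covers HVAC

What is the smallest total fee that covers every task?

Choose Farah, Sana, and Zane: together they cover drywall, HVAC, flooring, painting, wiring — every task.
Total fee: 14 + 13 + 8 = 35.

35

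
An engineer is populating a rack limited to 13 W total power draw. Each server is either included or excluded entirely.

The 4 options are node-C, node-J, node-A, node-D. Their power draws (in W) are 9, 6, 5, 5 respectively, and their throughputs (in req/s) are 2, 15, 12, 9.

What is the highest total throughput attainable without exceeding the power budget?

27

node-J + node-A: power draw 6 + 5 = 11 ≤ 13, throughput 15 + 12 = 27.
node-J + node-D: power draw 6 + 5 = 11 ≤ 13, throughput 15 + 9 = 24.
Best is node-J and node-A with total throughput 27.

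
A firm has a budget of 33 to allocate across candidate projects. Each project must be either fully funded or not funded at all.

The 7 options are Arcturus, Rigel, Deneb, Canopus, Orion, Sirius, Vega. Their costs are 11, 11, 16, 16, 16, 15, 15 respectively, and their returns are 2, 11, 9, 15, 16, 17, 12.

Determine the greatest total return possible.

Allowing fractional choices, the relaxed optimum would be about 35.0, but projects are indivisible.
Canopus + Orion: cost 16 + 16 = 32 ≤ 33, return 15 + 16 = 31.
Canopus + Sirius: cost 16 + 15 = 31 ≤ 33, return 15 + 17 = 32.
Orion + Sirius: cost 16 + 15 = 31 ≤ 33, return 16 + 17 = 33.
Best is Orion and Sirius with total return 33.

33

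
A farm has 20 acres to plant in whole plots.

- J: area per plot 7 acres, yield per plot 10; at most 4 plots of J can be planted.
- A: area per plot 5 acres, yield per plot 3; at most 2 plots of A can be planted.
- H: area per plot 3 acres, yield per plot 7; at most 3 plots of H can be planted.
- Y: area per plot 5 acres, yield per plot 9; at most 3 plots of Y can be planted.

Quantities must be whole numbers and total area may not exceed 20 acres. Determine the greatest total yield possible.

39

H has the best ratio (7/3); taking only H gives at most 3×7 = 21 (stopped by the supply cap of 3).
Mixing does better — 3×H and 2×Y: area 19 ≤ 20, yield 3·7 + 2·9 = 39.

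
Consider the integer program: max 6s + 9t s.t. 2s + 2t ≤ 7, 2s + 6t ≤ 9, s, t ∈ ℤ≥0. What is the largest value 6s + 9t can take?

Relaxing integrality, the LP optimum is 22.50 at (s,t) = (3, 0.5), which is not an integer point.
(s,t)=(3,0): 2·3+2·0=6≤7, 2·3+6·0=6≤9, objective 18.
(s,t)=(2,0): 2·2+2·0=4≤7, 2·2+6·0=4≤9, objective 12.
No feasible integer point exceeds 18.

18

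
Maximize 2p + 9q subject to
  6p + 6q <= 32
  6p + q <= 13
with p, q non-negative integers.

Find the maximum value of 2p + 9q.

45

The continuous relaxation peaks at (0, 5.33) with value 48.00; rounding to a feasible lattice point costs some objective.
(p,q)=(0,5) is feasible, giving 45.
(p,q)=(1,4) is feasible, giving 38.
(p,q)=(0,4) is feasible, giving 36.
No feasible integer point exceeds 45.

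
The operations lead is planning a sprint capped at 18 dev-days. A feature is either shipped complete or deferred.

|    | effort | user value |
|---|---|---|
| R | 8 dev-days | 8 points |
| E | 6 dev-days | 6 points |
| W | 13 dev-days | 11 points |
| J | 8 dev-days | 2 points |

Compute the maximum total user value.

This is a 0-1 knapsack instance.
Allowing fractional choices, the relaxed optimum would be about 17.4, but features are indivisible.
W: effort 13 ≤ 18, user value 11.
R + E: effort 8 + 6 = 14 ≤ 18, user value 8 + 6 = 14.
R + J: effort 8 + 8 = 16 ≤ 18, user value 8 + 2 = 10.
Best is R and E with total user value 14.

14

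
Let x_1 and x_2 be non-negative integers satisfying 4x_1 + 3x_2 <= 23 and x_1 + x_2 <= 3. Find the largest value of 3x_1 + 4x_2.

12

(x_1,x_2)=(0,3): 4·0+3·3=9≤23, 1·0+1·3=3≤3, objective 12.
(x_1,x_2)=(1,2): 4·1+3·2=10≤23, 1·1+1·2=3≤3, objective 11.
The best lattice point is (0,3), giving 12.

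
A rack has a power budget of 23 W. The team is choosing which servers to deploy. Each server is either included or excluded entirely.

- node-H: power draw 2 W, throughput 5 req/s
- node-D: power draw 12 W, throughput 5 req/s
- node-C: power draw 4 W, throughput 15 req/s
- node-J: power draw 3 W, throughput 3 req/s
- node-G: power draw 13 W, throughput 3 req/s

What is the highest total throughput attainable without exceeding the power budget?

28

This is an integer program with binary decision variables.
Allowing fractional choices, the relaxed optimum would be about 28.5, but servers are indivisible.
node-H + node-D + node-C + node-J: power draw 2 + 12 + 4 + 3 = 21 ≤ 23, throughput 5 + 5 + 15 + 3 = 28.
node-H + node-D + node-C: power draw 2 + 12 + 4 = 18 ≤ 23, throughput 5 + 5 + 15 = 25.
node-H + node-C + node-J + node-G: power draw 2 + 4 + 3 + 13 = 22 ≤ 23, throughput 5 + 15 + 3 + 3 = 26.
Best is node-H, node-D, node-C, and node-J with total throughput 28.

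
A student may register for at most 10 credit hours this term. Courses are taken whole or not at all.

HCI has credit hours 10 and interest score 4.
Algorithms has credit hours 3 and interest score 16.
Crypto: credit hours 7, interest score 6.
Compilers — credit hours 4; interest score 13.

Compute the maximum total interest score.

29

Allowing fractional choices, the relaxed optimum would be about 31.6, but courses are indivisible.
Algorithms + Compilers: credit hours 3 + 4 = 7 ≤ 10, interest score 16 + 13 = 29.
Algorithms + Crypto: credit hours 3 + 7 = 10 ≤ 10, interest score 16 + 6 = 22.
Algorithms: credit hours 3 ≤ 10, interest score 16.
Best is Algorithms and Compilers with total interest score 29.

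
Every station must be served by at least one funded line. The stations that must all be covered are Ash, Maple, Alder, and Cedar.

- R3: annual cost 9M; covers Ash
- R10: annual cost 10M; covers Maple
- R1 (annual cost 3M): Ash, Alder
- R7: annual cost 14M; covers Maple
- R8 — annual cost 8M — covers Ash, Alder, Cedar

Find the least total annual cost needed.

18

The greedy cost-per-new-station heuristic would pick R1, R8, and R10 for 21, but a cheaper cover exists.
Choose R10 and R8: together they cover Ash, Maple, Alder, Cedar — every station.
Total annual cost: 10 + 8 = 18.
No cover costs less than 18.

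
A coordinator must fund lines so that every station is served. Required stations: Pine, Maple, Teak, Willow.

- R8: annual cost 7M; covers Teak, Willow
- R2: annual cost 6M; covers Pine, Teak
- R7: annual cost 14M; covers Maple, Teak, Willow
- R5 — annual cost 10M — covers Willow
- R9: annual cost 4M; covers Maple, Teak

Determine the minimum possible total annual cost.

Choose R8, R2, and R9: together they cover Pine, Maple, Teak, Willow — every station.
Total annual cost: 7 + 6 + 4 = 17.
No cover costs less than 17.

17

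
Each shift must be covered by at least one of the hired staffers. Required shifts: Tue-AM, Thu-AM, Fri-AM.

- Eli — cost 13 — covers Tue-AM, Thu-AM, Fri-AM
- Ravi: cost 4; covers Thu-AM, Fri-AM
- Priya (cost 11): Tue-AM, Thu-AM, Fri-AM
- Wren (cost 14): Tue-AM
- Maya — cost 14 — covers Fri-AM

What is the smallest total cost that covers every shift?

This is a weighted set-cover instance.
Priya alone covers Tue-AM, Thu-AM, Fri-AM — every shift.
Total cost: 11.

11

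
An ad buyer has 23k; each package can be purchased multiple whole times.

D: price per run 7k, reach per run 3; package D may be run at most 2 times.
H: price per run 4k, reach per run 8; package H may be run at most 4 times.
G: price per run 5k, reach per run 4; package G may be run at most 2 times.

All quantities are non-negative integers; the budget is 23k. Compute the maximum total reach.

H has the best ratio (8/4); taking only H gives at most 4×8 = 32 (stopped by the supply cap of 4).
Mixing does better — 4×H and 1×G: price 21 ≤ 23, reach 4·8 + 1·4 = 36.

36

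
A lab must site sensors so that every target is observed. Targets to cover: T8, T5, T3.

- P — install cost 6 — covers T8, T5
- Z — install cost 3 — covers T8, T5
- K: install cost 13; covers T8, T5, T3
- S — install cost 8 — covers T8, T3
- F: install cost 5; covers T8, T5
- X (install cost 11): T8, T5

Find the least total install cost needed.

11

This is a weighted set-cover instance.
Choose Z and S: together they cover T8, T5, T3 — every target.
Total install cost: 3 + 8 = 11.
No cover costs less than 11.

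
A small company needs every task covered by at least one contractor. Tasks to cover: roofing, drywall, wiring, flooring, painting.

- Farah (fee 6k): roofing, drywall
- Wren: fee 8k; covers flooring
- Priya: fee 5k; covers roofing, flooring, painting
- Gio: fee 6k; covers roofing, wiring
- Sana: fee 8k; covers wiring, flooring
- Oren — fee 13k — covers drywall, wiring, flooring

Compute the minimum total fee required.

17

Choose Farah, Priya, and Gio: together they cover roofing, drywall, wiring, flooring, painting — every task.
Total fee: 6 + 5 + 6 = 17.
No cover costs less than 17.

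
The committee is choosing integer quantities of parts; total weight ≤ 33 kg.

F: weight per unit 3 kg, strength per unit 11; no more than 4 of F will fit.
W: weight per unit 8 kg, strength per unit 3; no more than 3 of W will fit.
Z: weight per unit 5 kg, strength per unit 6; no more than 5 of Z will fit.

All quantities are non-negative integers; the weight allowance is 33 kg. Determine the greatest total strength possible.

This is a bounded integer knapsack.
F has the best ratio (11/3); taking only F gives at most 4×11 = 44 (stopped by the supply cap of 4).
Mixing does better — 4×F and 4×Z: weight 32 ≤ 33, strength 4·11 + 4·6 = 68.

68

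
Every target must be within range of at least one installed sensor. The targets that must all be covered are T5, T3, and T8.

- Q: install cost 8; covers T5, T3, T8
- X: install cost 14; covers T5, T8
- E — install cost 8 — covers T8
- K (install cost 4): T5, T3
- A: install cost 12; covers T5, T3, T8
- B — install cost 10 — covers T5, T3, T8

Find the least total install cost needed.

8

This is a weighted set-cover instance.
Q alone covers T5, T3, T8 — every target.
Total install cost: 8.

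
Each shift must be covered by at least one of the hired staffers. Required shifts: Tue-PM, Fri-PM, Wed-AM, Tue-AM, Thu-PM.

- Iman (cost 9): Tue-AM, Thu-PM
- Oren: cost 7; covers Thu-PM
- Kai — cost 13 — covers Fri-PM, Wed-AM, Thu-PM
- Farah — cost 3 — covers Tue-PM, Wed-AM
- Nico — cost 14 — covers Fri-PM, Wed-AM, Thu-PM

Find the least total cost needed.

Choose Iman, Kai, and Farah: together they cover Tue-PM, Fri-PM, Wed-AM, Tue-AM, Thu-PM — every shift.
Total cost: 9 + 13 + 3 = 25.
No cover costs less than 25.

25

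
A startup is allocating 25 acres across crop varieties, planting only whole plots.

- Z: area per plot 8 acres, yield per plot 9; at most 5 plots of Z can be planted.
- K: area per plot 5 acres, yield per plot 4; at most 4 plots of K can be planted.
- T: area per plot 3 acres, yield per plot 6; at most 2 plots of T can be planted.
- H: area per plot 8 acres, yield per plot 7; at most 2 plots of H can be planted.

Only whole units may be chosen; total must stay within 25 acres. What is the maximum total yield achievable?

This is a bounded integer knapsack.
1×Z, 2×K, and 2×T: area 24 ≤ 25, yield 1·9 + 2·4 + 2·6 = 29.
2×Z and 2×T: area 22 ≤ 25, yield 2·9 + 2·6 = 30.
Best is 30.

30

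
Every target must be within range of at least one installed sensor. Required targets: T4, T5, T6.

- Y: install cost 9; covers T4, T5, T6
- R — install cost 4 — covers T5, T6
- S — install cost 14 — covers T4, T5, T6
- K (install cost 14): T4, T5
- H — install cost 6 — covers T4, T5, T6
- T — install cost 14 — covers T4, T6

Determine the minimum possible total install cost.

6

The greedy cost-per-new-target heuristic would pick R and H for 10, but a cheaper cover exists.
H alone covers T4, T5, T6 — every target.
Total install cost: 6.
No cover costs less than 6.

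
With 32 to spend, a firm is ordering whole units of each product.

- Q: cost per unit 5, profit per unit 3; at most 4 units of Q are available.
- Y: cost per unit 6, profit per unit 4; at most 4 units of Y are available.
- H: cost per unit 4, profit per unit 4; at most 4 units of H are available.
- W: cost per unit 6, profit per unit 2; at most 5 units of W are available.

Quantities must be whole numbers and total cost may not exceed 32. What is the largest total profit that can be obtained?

H has the best ratio (4/4); taking only H gives at most 4×4 = 16 (stopped by the supply cap of 4).
Mixing does better — 2×Q, 1×Y, and 4×H: cost 32 ≤ 32, profit 2·3 + 1·4 + 4·4 = 26.

26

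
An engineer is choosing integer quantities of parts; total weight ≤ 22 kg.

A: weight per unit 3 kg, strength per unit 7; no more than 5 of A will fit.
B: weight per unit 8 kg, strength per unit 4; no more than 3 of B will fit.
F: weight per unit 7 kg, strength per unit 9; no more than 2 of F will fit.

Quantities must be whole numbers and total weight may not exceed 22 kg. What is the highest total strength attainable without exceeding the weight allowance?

This is a bounded integer knapsack.
4×A and 1×F: weight 19 ≤ 22, strength 4·7 + 1·9 = 37.
5×A and 1×F: weight 22 ≤ 22, strength 5·7 + 1·9 = 44.
Best is 44.

44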